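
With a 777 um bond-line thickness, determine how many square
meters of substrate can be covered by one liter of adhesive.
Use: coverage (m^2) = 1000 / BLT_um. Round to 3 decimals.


Coverage = 1000 / 777 = 1.287 m^2

1.287


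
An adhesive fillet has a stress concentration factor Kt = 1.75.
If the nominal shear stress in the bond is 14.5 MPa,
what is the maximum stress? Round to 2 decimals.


Max stress = 14.5 * 1.75 = 25.38 MPa

25.38


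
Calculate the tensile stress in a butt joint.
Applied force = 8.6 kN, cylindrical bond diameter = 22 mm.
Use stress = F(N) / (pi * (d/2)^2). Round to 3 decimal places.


A = pi * 11.0^2 = 380.1327 mm^2
sigma = 8600.0 / 380.1327 = 22.624 MPa

22.624


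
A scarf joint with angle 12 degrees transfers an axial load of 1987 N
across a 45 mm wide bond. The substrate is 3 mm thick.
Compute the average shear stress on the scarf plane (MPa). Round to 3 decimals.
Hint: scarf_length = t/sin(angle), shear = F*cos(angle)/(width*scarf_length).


scarf_length = 3 / sin(12 deg) = 14.4292 mm
cos(12 deg) = 0.978148
shear stress = 1987 * 0.978148 / (45 * 14.4292)
= 2.993 MPa

2.993


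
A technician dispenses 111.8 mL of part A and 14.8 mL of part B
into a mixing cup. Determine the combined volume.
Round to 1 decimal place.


Combined volume = 111.8 + 14.8
= 126.6 mL

126.6


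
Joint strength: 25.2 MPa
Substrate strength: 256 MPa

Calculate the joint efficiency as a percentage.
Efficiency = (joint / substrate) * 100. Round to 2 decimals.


Efficiency = (25.2 / 256) * 100 = 9.84%

9.84


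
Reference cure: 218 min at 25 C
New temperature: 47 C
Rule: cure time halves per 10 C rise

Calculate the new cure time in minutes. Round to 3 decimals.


factor = 2^((47-25)/10) = 4.5948
t_new = 218 / 4.5948 = 47.445 min

47.445


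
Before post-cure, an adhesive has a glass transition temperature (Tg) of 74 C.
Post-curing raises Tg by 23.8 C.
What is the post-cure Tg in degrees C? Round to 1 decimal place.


Tg_post = Tg_base + delta_Tg
= 74 + 23.8
= 97.8 C

97.8


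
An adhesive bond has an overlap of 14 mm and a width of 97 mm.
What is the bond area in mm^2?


Bond area = overlap * width
= 14 * 97
= 1358 mm^2

1358


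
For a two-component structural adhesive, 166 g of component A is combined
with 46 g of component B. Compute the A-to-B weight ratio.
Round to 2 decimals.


Weight ratio A:B = 166 / 46
= 3.61

3.61


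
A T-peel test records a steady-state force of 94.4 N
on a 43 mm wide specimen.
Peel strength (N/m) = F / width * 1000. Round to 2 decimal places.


Peel strength = 94.4 / 43 * 1000
= 2195.35 N/m

2195.35


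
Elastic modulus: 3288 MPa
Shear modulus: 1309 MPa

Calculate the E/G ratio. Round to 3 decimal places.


E / G = 3288 / 1309 = 2.512

2.512


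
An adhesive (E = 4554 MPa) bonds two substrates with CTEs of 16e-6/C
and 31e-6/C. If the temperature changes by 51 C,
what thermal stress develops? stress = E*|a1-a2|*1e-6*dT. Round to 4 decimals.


Stress = 4554 * |16 - 31| * 1e-6 * 51
= 3.4838 MPa

3.4838


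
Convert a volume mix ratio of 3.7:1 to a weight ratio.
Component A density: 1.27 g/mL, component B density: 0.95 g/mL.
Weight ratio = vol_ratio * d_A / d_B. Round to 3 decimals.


= 3.7 * 1.27 / 0.95 = 4.946

4.946


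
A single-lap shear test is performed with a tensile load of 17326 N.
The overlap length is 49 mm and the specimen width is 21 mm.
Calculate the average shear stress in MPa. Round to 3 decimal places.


Shear stress = F / (overlap * width)
= 17326 / (49 * 21)
= 17326 / 1029
= 16.838 MPa

16.838


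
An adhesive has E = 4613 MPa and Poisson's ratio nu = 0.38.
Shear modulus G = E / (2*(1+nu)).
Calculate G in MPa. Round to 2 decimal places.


G = 4613 / (2*(1+0.38))
= 4613 / 2.76
= 1671.38 MPa

1671.38


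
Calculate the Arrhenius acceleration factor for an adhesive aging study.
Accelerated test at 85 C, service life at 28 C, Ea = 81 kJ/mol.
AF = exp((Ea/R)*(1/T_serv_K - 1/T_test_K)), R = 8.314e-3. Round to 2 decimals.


T_test = 358.15 K, T_serv = 301.15 K
Ea/R = 81 / 0.008314 = 9742.60
AF = exp(9742.60 * (1/301.15 - 1/358.15))
= 172.22

172.22


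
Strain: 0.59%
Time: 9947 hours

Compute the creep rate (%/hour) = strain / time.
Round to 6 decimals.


Creep rate = 0.59 / 9947
= 0.000059 %/h

0.000059


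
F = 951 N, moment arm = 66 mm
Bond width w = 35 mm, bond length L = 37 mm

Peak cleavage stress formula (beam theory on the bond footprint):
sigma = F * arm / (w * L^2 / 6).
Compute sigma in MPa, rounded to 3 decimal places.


sigma = (951 * 66) / (35 * 1369 / 6)
= 62766 * 6 / 47915
= 376596 / 47915
= 7.860 MPa

7.860


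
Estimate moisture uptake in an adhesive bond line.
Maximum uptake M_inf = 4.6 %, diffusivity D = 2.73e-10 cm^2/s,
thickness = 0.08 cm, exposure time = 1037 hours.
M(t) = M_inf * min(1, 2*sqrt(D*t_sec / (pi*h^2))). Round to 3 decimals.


Convert time: 1037 h = 3733200 s
ratio = min(1, 2*sqrt(2.73e-10*3733200/(pi*0.08^2)))
= 0.450285
M(t) = 4.6 * 0.450285 = 2.071%

2.071


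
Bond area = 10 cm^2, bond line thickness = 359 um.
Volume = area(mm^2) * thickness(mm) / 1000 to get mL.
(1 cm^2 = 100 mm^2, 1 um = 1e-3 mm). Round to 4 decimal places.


area_mm2 = 10 * 100 = 1000
blt_mm = 359 * 1e-3 = 0.359
vol_mm3 = 1000 * 0.359 = 359.0
vol_mL = 359.0 / 1000 = 0.3590 mL

0.3590


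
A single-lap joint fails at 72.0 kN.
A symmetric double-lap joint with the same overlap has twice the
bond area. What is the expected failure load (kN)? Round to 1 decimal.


Double-lap load = 2 * 72.0 = 144.0 kN

144.0


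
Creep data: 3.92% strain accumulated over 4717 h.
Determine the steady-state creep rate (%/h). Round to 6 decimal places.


Rate = 3.92 / 4717 = 0.000831 %/h

0.000831


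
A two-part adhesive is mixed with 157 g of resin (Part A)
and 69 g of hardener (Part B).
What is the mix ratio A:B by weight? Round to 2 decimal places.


Mix ratio = mass_A / mass_B
= 157 / 69
= 2.28

2.28


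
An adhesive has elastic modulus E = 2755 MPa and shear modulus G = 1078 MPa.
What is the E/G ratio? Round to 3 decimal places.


E/G = 2755 / 1078 = 2.556

2.556


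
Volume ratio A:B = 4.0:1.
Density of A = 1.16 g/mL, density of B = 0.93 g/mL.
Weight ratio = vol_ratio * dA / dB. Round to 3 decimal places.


Wt ratio = 4.0 * 1.16 / 0.93
= 4.989

4.989


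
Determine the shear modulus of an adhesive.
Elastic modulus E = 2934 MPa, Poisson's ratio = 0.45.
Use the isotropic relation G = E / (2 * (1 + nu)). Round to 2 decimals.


G = 2934 / (2*(1+0.45)) = 2934 / 2.90
= 1011.72 MPa

1011.72


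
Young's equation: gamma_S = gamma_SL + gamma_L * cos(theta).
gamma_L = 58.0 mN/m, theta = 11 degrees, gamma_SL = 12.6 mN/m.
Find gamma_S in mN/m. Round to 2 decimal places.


cos(11 deg) = 0.981627
gamma_S = 12.6 + 58.0 * 0.981627
= 69.53 mN/m

69.53


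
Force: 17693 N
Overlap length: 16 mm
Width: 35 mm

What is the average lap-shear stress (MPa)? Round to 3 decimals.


Average shear stress = F / (overlap * width)
= 17693 / (16 * 35)
= 31.595 MPa

31.595


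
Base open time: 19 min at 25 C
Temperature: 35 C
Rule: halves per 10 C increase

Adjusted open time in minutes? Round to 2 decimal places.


Acceleration = 2^((35-25)/10) = 2.0000
Open time = 19 / 2.0000 = 9.50 min

9.50


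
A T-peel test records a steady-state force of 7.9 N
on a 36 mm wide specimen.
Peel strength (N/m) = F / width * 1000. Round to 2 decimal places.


Peel strength = 7.9 / 36 * 1000
= 219.44 N/m

219.44


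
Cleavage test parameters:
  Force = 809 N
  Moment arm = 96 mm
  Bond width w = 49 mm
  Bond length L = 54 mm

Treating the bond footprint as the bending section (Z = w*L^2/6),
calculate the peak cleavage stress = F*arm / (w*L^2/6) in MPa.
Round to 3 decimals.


M = 809 * 96 = 77664 N*mm
Z = 49 * 54^2 / 6 = 142884 / 6 mm^3
sigma = M / Z = 6 * 77664 / 142884 = 465984 / 142884
= 3.261 MPa

3.261


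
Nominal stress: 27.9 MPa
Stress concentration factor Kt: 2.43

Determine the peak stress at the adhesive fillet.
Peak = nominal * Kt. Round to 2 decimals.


Peak stress = 27.9 * 2.43
= 67.80 MPa

67.80


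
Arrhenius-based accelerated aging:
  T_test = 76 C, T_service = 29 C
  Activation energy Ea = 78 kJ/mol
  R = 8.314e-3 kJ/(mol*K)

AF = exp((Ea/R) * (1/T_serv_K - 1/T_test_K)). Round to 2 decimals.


T_test_K = 349.15, T_serv_K = 302.15
AF = exp((78/8.314e-3) * (1/302.15 - 1/349.15))
= 65.35

65.35


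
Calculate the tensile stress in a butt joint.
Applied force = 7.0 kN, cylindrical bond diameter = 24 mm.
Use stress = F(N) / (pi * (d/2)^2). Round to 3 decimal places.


A = pi * 12.0^2 = 452.3893 mm^2
sigma = 7000.0 / 452.3893 = 15.473 MPa

15.473


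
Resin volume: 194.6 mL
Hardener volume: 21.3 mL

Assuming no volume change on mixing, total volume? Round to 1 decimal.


V_total = 194.6 + 21.3 = 215.9 mL

215.9


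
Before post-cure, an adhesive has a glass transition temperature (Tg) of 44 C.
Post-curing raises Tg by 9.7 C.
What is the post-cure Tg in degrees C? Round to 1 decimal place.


Tg_post = Tg_base + delta_Tg
= 44 + 9.7
= 53.7 C

53.7


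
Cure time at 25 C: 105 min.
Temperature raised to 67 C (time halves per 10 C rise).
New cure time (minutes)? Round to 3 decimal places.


Acceleration factor = 2^(42/10) = 18.3792
New time = 105 / 18.3792 = 5.713 min

5.713


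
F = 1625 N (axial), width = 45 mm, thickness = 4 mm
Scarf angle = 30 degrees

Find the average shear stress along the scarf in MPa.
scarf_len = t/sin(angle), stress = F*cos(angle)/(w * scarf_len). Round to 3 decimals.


scarf_len = 4/sin(30 deg) = 8.0000
cos(30 deg) = 0.866025
stress = 1625*0.866025/(45*8.0000) = 3.909 MPa

3.909


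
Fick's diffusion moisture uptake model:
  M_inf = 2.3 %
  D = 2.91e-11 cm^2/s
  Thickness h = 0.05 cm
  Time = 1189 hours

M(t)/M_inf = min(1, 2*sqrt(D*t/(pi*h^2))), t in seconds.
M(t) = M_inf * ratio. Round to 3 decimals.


t_sec = 1189 * 3600 = 4280400
ratio = 2*sqrt(2.91e-11*4280400/(pi*0.05^2))
= min(1, 0.251868)
= 0.251868
M(t) = 2.3 * 0.251868 = 0.579 %

0.579


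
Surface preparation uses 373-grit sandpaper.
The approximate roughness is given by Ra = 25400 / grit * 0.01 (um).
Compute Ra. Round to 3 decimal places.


Ra = 25400 / 373 * 0.01
= 254 / 373
= 0.681 um

0.681


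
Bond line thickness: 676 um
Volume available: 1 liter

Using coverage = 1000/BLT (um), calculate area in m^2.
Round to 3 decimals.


1 L = 1e6 mm^3, thickness = 676 um = 0.676 mm
Area = 1e6 / 0.676 mm^2 = (1e6 / 0.676) / 1e6 m^2 = 1000 / 676 m^2
= 1.479 m^2

1.479


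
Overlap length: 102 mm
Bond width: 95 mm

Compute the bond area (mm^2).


Bond area = 102 * 95 = 9690 mm^2

9690


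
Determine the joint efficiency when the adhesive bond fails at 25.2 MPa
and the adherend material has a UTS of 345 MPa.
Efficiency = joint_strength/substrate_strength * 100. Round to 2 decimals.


Joint efficiency = 25.2 / 345 * 100
= 7.30%

7.30


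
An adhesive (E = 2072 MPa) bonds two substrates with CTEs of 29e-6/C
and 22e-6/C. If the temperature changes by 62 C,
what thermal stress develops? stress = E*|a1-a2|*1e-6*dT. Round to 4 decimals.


Stress = 2072 * |29 - 22| * 1e-6 * 62
= 0.8992 MPa

0.8992


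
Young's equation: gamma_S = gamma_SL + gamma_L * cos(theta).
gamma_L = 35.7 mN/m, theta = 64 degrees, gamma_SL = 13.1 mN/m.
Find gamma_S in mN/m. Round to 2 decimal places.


cos(64 deg) = 0.438371
gamma_S = 13.1 + 35.7 * 0.438371
= 28.75 mN/m

28.75


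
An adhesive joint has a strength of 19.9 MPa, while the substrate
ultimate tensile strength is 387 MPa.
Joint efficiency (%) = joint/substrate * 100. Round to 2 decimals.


Efficiency = 19.9 / 387 * 100
= 5.14%

5.14


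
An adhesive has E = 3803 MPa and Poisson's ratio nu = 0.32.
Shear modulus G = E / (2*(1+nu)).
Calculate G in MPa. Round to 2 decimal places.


G = 3803 / (2*(1+0.32))
= 3803 / 2.64
= 1440.53 MPa

1440.53


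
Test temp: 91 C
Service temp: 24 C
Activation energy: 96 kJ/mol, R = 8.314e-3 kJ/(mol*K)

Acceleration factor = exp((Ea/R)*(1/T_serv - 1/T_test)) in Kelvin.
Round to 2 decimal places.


AF = exp((96/0.008314)*(1/297.15 - 1/364.15))
= 1273.56

1273.56


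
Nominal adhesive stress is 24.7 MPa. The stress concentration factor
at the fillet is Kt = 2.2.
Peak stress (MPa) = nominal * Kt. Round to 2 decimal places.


Peak = 24.7 * 2.2 = 54.34 MPa

54.34


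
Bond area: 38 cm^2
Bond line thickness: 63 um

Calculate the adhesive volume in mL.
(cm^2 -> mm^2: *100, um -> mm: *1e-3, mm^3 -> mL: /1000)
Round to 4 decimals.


V = 38*100 * 63*1e-3 / 1000
= 0.2394 mL

0.2394


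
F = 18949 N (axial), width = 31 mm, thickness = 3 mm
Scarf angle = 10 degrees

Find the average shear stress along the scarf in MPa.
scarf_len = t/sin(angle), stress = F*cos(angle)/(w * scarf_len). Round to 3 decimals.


scarf_len = 3/sin(10 deg) = 17.2763
cos(10 deg) = 0.984808
stress = 18949*0.984808/(31*17.2763) = 34.844 MPa

34.844


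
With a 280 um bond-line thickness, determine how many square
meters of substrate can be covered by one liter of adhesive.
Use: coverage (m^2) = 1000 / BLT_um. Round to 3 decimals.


Coverage = 1000 / 280 = 3.571 m^2

3.571


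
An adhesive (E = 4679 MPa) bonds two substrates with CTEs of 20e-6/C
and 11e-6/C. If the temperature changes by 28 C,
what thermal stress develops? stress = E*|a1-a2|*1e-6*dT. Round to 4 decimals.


Stress = 4679 * |20 - 11| * 1e-6 * 28
= 1.1791 MPa

1.1791


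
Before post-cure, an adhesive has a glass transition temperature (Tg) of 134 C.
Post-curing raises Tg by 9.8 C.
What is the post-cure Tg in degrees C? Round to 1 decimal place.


Tg_post = Tg_base + delta_Tg
= 134 + 9.8
= 143.8 C

143.8


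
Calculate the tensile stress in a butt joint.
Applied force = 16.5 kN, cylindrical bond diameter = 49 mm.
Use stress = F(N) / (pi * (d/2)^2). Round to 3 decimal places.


A = pi * 24.5^2 = 1885.7410 mm^2
sigma = 16500.0 / 1885.7410 = 8.750 MPa

8.750


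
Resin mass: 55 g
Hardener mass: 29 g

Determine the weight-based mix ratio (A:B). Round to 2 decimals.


Ratio = 55 / 29 = 1.90

1.90


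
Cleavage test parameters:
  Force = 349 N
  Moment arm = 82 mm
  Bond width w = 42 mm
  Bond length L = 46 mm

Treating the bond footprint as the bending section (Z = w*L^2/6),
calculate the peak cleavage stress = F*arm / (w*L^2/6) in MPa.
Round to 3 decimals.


M = 349 * 82 = 28618 N*mm
Z = 42 * 46^2 / 6 = 88872 / 6 mm^3
sigma = M / Z = 6 * 28618 / 88872 = 171708 / 88872
= 1.932 MPa

1.932


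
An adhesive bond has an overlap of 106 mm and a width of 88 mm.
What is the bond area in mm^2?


Bond area = overlap * width
= 106 * 88
= 9328 mm^2

9328


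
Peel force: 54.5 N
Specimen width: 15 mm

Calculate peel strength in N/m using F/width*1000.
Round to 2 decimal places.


Peel strength = 54.5 / 15 * 1000 = 3633.33 N/m

3633.33


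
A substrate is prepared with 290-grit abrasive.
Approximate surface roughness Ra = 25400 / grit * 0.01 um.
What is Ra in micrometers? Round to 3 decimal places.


Ra = 25400 / 290 * 0.01 = 0.876 um

0.876


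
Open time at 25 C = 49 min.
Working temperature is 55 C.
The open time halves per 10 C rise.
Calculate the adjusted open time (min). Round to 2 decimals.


factor = 2^((55 - 25) / 10) = 8.0000
ot = 49 / 8.0000 = 6.13 min

6.13


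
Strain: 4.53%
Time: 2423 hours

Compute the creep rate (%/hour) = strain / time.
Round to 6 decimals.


Creep rate = 4.53 / 2423
= 0.001870 %/h

0.001870


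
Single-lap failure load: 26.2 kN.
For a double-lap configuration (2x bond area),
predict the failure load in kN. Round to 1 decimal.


Failure load = 26.2 * 2 = 52.4 kN

52.4


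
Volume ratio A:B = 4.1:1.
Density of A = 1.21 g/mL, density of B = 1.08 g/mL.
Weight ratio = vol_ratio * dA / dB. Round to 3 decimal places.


Wt ratio = 4.1 * 1.21 / 1.08
= 4.594

4.594


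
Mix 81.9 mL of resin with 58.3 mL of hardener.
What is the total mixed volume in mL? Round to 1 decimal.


Total = 81.9 + 58.3 = 140.2 mL

140.2


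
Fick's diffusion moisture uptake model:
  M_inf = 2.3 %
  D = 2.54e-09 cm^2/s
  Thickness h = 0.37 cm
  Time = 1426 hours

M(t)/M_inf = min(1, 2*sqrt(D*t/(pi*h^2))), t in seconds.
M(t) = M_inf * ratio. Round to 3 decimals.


t_sec = 1426 * 3600 = 5133600
ratio = 2*sqrt(2.54e-09*5133600/(pi*0.37^2))
= min(1, 0.348242)
= 0.348242
M(t) = 2.3 * 0.348242 = 0.801 %

0.801


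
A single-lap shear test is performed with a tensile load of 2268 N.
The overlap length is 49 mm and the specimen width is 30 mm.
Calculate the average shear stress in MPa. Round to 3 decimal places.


Shear stress = F / (overlap * width)
= 2268 / (49 * 30)
= 2268 / 1470
= 1.543 MPa

1.543


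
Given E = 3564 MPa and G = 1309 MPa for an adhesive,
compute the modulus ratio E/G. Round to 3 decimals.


E/G ratio = 3564 / 1309 = 2.723

2.723


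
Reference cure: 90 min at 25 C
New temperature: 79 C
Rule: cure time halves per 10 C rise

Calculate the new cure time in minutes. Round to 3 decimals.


factor = 2^((79-25)/10) = 42.2243
t_new = 90 / 42.2243 = 2.131 min

2.131


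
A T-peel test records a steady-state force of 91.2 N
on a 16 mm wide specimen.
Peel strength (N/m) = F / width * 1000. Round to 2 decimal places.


Peel strength = 91.2 / 16 * 1000
= 5700.00 N/m

5700.00


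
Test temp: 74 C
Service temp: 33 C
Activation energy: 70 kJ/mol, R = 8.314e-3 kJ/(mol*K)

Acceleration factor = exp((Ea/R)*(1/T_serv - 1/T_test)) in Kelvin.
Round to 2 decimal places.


AF = exp((70/0.008314)*(1/306.15 - 1/347.15))
= 25.74

25.74


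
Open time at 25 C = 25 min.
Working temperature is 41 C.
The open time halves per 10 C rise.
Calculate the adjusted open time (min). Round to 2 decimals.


factor = 2^((41 - 25) / 10) = 3.0314
ot = 25 / 3.0314 = 8.25 min

8.25


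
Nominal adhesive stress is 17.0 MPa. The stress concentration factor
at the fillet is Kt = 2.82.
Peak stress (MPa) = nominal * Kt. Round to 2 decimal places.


Peak = 17.0 * 2.82 = 47.94 MPa

47.94


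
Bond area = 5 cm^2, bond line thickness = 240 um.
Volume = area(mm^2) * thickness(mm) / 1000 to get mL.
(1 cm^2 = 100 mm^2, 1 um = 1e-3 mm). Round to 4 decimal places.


area_mm2 = 5 * 100 = 500
blt_mm = 240 * 1e-3 = 0.24
vol_mm3 = 500 * 0.24 = 120.0
vol_mL = 120.0 / 1000 = 0.1200 mL

0.1200


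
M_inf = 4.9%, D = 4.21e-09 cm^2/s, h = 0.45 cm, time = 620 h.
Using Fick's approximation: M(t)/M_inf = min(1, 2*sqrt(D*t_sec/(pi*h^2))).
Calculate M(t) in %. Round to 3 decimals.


t = 2232000 s
ratio = min(1, 2*sqrt(4.21e-09*2232000/(pi*0.2025)))
= 0.243070
M(t) = 4.9 * 0.243070 = 1.191%

1.191


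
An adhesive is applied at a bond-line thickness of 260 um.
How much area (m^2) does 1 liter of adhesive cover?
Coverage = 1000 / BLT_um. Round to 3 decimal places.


Coverage = 1000 / 260 = 3.846 m^2

3.846


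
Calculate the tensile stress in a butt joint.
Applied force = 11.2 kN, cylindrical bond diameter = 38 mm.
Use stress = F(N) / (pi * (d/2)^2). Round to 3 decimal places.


A = pi * 19.0^2 = 1134.1149 mm^2
sigma = 11200.0 / 1134.1149 = 9.876 MPa

9.876


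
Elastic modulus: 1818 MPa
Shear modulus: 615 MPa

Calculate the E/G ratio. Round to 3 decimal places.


E / G = 1818 / 615 = 2.956

2.956


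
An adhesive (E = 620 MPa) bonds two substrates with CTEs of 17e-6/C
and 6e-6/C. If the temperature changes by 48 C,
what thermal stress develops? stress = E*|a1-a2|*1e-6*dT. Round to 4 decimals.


Stress = 620 * |17 - 6| * 1e-6 * 48
= 0.3274 MPa

0.3274


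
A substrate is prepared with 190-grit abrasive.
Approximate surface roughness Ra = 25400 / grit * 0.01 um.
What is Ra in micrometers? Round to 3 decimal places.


Ra = 25400 / 190 * 0.01 = 1.337 um

1.337


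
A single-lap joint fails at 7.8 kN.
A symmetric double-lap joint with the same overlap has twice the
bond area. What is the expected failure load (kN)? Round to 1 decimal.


Double-lap load = 2 * 7.8 = 15.6 kN

15.6


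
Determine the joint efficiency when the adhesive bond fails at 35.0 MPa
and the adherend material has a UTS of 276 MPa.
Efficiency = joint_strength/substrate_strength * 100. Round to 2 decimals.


Joint efficiency = 35.0 / 276 * 100
= 12.68%

12.68


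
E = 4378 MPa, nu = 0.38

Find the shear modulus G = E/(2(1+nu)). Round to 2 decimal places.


G = 4378 / (2 * 1.38)
= 1586.23 MPa

1586.23


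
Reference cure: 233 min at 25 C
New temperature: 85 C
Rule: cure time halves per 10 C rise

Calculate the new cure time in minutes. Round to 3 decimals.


factor = 2^((85-25)/10) = 64.0000
t_new = 233 / 64.0000 = 3.641 min

3.641


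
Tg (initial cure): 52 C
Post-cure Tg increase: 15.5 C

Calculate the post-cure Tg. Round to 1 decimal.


Post-cure Tg = 52 + 15.5 = 67.5 C

67.5


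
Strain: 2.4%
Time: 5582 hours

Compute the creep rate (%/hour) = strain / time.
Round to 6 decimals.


Creep rate = 2.4 / 5582
= 0.000430 %/h

0.000430


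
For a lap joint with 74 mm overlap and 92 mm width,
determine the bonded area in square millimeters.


Area = 74 * 92 = 6808 mm^2

6808


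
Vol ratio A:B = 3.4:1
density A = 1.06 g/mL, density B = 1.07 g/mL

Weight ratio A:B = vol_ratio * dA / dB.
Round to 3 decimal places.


Weight ratio = 3.4 * 1.06 / 1.07
= 3.368

3.368


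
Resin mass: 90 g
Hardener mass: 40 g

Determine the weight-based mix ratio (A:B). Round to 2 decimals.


Ratio = 90 / 40 = 2.25

2.25


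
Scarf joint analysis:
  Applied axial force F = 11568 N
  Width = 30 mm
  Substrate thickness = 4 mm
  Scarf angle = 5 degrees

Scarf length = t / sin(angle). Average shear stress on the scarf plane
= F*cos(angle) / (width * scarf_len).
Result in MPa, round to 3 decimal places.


Scarf length = 4 / sin(5 deg) = 45.8949 mm
cos(5 deg) = 0.996195
Shear = 11568 * 0.996195 / (30 * 45.8949)
= 8.370 MPa

8.370


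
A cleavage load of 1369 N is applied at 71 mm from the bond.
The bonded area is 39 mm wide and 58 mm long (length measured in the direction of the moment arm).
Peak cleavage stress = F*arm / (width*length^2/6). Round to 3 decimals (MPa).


Moment = 1369 * 71 = 97199 N*mm
Section modulus = 39 * 3364 / 6 = 131196 / 6 mm^3
Stress = 97199 / (131196 / 6) = 583194 / 131196
= 4.445 MPa

4.445


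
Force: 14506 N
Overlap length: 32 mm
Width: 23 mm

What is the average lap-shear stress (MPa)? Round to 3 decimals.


Average shear stress = F / (overlap * width)
= 14506 / (32 * 23)
= 19.709 MPa

19.709


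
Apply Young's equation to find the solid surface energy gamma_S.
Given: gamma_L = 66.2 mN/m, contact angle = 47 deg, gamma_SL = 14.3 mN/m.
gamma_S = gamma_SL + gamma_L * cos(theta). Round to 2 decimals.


theta_rad = 47 * pi/180 = 0.820305
gamma_S = 14.3 + 66.2 * cos(0.820305)
= 59.45 mN/m

59.45


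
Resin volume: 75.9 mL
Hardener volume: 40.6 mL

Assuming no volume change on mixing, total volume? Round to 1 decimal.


V_total = 75.9 + 40.6 = 116.5 mL

116.5


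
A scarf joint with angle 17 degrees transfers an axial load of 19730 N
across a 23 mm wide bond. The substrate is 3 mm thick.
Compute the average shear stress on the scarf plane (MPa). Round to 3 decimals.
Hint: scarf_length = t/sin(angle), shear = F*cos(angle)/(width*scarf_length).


scarf_length = 3 / sin(17 deg) = 10.2609 mm
cos(17 deg) = 0.956305
shear stress = 19730 * 0.956305 / (23 * 10.2609)
= 79.948 MPa

79.948


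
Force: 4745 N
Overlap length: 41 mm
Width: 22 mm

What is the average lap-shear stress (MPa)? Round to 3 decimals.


Average shear stress = F / (overlap * width)
= 4745 / (41 * 22)
= 5.261 MPa

5.261


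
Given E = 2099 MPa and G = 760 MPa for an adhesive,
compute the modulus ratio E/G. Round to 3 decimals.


E/G ratio = 2099 / 760 = 2.762

2.762


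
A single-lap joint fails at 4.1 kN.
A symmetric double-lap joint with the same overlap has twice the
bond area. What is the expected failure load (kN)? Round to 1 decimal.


Double-lap load = 2 * 4.1 = 8.2 kN

8.2


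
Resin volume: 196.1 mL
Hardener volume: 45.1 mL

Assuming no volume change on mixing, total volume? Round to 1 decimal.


V_total = 196.1 + 45.1 = 241.2 mL

241.2


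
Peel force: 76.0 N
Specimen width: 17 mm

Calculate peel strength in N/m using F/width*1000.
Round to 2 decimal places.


Peel strength = 76.0 / 17 * 1000 = 4470.59 N/m

4470.59


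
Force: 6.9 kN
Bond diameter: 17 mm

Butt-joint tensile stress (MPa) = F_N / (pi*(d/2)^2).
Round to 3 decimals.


F_N = 6.9 * 1000 = 6900.0 N
A = pi*(8.5)^2 = 226.9801 mm^2
stress = 6900.0 / 226.9801 = 30.399 MPa

30.399


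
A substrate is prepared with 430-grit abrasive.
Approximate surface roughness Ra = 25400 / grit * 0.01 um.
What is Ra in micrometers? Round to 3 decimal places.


Ra = 25400 / 430 * 0.01 = 0.591 um

0.591


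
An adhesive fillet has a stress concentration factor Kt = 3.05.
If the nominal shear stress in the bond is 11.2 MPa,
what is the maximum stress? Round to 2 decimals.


Max stress = 11.2 * 3.05 = 34.16 MPa

34.16


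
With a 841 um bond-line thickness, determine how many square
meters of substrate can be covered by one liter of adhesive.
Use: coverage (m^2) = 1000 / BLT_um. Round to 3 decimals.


Coverage = 1000 / 841 = 1.189 m^2

1.189


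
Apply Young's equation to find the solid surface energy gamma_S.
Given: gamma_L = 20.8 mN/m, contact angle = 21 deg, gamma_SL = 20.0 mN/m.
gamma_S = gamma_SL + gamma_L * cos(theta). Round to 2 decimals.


theta_rad = 21 * pi/180 = 0.366519
gamma_S = 20.0 + 20.8 * cos(0.366519)
= 39.42 mN/m

39.42


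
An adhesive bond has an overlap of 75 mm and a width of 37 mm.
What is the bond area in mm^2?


Bond area = overlap * width
= 75 * 37
= 2775 mm^2

2775


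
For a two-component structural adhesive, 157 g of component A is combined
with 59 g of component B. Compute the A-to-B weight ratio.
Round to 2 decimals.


Weight ratio A:B = 157 / 59
= 2.66

2.66


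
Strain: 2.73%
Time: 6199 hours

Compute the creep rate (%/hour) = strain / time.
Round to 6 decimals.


Creep rate = 2.73 / 6199
= 0.000440 %/h

0.000440


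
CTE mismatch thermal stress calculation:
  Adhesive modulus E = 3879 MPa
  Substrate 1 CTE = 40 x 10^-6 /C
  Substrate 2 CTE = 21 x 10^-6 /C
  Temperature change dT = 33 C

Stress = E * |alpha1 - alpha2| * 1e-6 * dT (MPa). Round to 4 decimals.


delta_alpha = |40 - 21| = 19 x 10^-6/C
Stress = 3879 * 19e-6 * 33
= 2.4321 MPa

2.4321


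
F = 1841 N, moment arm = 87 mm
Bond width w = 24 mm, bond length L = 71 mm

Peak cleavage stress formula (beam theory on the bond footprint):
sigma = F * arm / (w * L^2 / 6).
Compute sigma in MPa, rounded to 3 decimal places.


sigma = (1841 * 87) / (24 * 5041 / 6)
= 160167 * 6 / 120984
= 961002 / 120984
= 7.943 MPa

7.943


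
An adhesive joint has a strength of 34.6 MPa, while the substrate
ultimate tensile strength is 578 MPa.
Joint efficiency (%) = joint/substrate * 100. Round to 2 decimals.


Efficiency = 34.6 / 578 * 100
= 5.99%

5.99


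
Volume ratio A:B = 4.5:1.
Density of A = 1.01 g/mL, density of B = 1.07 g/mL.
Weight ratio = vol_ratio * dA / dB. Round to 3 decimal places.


Wt ratio = 4.5 * 1.01 / 1.07
= 4.248

4.248


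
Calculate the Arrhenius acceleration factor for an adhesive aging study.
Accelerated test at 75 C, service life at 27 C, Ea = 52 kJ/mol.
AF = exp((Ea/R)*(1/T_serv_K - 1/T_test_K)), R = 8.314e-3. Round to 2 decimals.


T_test = 348.15 K, T_serv = 300.15 K
Ea/R = 52 / 0.008314 = 6254.51
AF = exp(6254.51 * (1/300.15 - 1/348.15))
= 17.69

17.69


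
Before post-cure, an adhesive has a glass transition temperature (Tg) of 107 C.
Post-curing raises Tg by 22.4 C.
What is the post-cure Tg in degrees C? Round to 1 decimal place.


Tg_post = Tg_base + delta_Tg
= 107 + 22.4
= 129.4 C

129.4


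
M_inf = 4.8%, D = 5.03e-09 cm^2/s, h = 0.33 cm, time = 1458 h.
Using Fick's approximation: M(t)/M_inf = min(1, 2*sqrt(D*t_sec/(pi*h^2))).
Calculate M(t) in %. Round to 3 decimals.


t = 5248800 s
ratio = min(1, 2*sqrt(5.03e-09*5248800/(pi*0.1089)))
= 0.555591
M(t) = 4.8 * 0.555591 = 2.667%

2.667


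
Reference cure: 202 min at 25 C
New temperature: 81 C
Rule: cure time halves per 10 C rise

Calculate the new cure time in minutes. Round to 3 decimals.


factor = 2^((81-25)/10) = 48.5029
t_new = 202 / 48.5029 = 4.165 min

4.165


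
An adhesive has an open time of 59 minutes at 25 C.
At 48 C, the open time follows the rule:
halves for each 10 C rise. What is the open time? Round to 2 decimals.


Factor = 2^((48-25)/10) = 4.9246
Open time = 59 / 4.9246 = 11.98 min

11.98


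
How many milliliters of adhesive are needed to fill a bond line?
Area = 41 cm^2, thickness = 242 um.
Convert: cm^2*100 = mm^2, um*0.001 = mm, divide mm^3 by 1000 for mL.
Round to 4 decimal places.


= (41 * 100) * (242 * 0.001) / 1000
= 0.9922 mL

0.9922


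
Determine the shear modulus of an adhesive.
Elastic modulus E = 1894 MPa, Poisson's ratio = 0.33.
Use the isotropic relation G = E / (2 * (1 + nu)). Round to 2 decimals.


G = 1894 / (2*(1+0.33)) = 1894 / 2.66
= 712.03 MPa

712.03


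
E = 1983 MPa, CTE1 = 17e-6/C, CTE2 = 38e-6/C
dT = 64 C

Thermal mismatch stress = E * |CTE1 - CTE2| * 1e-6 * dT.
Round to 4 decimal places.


= 1983 * 21e-6 * 64
= 2.6652 MPa

2.6652


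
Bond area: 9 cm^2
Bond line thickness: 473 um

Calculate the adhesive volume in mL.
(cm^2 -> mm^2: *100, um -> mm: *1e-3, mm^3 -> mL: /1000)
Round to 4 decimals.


V = 9*100 * 473*1e-3 / 1000
= 0.4257 mL

0.4257


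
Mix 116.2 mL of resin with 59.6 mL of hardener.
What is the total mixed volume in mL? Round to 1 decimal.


Total = 116.2 + 59.6 = 175.8 mL

175.8


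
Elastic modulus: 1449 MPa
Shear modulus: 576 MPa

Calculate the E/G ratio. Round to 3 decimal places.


E / G = 1449 / 576 = 2.516

2.516


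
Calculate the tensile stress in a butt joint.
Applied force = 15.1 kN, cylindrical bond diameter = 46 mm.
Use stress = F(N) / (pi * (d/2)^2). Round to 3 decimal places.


A = pi * 23.0^2 = 1661.9025 mm^2
sigma = 15100.0 / 1661.9025 = 9.086 MPa

9.086


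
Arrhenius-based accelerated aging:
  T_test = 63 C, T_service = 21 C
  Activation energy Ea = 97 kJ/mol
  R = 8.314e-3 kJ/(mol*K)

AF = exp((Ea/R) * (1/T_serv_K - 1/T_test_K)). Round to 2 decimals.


T_test_K = 336.15, T_serv_K = 294.15
AF = exp((97/8.314e-3) * (1/294.15 - 1/336.15))
= 141.99

141.99


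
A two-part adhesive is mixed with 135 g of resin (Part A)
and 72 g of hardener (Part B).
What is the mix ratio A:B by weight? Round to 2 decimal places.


Mix ratio = mass_A / mass_B
= 135 / 72
= 1.88

1.88


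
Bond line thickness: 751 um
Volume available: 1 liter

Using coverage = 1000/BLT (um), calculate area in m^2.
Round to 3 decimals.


1 L = 1e6 mm^3, thickness = 751 um = 0.751 mm
Area = 1e6 / 0.751 mm^2 = (1e6 / 0.751) / 1e6 m^2 = 1000 / 751 m^2
= 1.332 m^2

1.332


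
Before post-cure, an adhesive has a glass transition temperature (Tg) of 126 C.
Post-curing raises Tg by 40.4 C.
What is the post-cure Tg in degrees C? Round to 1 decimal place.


Tg_post = Tg_base + delta_Tg
= 126 + 40.4
= 166.4 C

166.4


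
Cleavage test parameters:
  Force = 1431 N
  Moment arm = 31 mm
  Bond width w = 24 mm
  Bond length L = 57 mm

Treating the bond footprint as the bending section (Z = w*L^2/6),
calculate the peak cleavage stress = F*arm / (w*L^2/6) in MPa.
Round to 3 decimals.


M = 1431 * 31 = 44361 N*mm
Z = 24 * 57^2 / 6 = 77976 / 6 mm^3
sigma = M / Z = 6 * 44361 / 77976 = 266166 / 77976
= 3.413 MPa

3.413


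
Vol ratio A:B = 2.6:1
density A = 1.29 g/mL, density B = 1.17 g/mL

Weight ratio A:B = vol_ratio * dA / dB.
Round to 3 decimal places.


Weight ratio = 2.6 * 1.29 / 1.17
= 2.867

2.867


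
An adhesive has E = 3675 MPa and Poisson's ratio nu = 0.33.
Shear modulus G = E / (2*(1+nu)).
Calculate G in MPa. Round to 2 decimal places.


G = 3675 / (2*(1+0.33))
= 3675 / 2.66
= 1381.58 MPa

1381.58


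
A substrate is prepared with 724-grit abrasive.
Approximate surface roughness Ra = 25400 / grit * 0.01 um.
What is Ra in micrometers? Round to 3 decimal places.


Ra = 25400 / 724 * 0.01 = 0.351 um

0.351


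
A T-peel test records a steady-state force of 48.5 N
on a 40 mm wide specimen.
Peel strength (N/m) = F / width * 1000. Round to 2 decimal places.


Peel strength = 48.5 / 40 * 1000
= 1212.50 N/m

1212.50


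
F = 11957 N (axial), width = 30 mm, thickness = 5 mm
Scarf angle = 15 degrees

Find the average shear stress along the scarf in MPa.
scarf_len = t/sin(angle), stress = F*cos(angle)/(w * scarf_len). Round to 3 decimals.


scarf_len = 5/sin(15 deg) = 19.3185
cos(15 deg) = 0.965926
stress = 11957*0.965926/(30*19.3185) = 19.928 MPa

19.928


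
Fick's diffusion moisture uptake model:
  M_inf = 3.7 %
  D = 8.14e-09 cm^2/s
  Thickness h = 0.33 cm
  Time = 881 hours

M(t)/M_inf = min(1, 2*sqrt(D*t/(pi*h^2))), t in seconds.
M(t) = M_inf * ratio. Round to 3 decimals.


t_sec = 881 * 3600 = 3171600
ratio = 2*sqrt(8.14e-09*3171600/(pi*0.33^2))
= min(1, 0.549405)
= 0.549405
M(t) = 3.7 * 0.549405 = 2.033 %

2.033


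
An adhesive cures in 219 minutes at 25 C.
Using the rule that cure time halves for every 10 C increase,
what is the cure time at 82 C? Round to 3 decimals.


Factor = 2^((82 - 25) / 10) = 51.9842
Cure time = 219 / 51.9842
= 4.213 minutes

4.213


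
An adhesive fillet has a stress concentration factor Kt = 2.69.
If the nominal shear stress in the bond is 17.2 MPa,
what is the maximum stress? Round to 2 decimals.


Max stress = 17.2 * 2.69 = 46.27 MPa

46.27


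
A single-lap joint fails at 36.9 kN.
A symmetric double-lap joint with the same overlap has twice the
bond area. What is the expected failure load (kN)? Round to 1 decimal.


Double-lap load = 2 * 36.9 = 73.8 kN

73.8


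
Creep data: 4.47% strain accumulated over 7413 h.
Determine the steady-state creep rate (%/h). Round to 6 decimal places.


Rate = 4.47 / 7413 = 0.000603 %/h

0.000603


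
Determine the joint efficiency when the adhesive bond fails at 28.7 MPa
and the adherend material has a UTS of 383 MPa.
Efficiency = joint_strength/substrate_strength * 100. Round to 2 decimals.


Joint efficiency = 28.7 / 383 * 100
= 7.49%

7.49


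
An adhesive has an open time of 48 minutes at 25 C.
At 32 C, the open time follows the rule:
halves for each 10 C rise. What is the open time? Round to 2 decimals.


Factor = 2^((32-25)/10) = 1.6245
Open time = 48 / 1.6245 = 29.55 min

29.55


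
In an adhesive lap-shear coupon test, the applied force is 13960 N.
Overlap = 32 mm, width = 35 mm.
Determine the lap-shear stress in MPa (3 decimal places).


stress = F / (overlap * width)
= 13960 / (32 * 35)
= 12.464 MPa

12.464


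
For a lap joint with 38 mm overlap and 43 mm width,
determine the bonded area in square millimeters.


Area = 38 * 43 = 1634 mm^2

1634


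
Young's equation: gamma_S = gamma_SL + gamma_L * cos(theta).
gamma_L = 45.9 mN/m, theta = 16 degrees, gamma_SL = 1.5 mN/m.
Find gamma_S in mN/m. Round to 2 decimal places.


cos(16 deg) = 0.961262
gamma_S = 1.5 + 45.9 * 0.961262
= 45.62 mN/m

45.62


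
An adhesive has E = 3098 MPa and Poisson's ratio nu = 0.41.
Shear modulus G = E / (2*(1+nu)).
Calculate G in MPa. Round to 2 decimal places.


G = 3098 / (2*(1+0.41))
= 3098 / 2.82
= 1098.58 MPa

1098.58


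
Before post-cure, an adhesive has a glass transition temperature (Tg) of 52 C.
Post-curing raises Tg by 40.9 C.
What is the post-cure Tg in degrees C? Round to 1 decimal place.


Tg_post = Tg_base + delta_Tg
= 52 + 40.9
= 92.9 C

92.9


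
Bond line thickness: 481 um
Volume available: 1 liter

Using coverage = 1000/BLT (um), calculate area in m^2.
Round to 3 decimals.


1 L = 1e6 mm^3, thickness = 481 um = 0.481 mm
Area = 1e6 / 0.481 mm^2 = (1e6 / 0.481) / 1e6 m^2 = 1000 / 481 m^2
= 2.079 m^2

2.079


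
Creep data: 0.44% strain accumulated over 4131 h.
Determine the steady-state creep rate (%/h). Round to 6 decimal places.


Rate = 0.44 / 4131 = 0.000107 %/h

0.000107


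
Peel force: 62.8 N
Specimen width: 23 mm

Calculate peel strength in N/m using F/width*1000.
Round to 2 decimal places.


Peel strength = 62.8 / 23 * 1000 = 2730.43 N/m

2730.43


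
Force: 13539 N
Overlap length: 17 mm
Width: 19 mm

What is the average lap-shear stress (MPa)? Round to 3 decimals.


Average shear stress = F / (overlap * width)
= 13539 / (17 * 19)
= 41.916 MPa

41.916


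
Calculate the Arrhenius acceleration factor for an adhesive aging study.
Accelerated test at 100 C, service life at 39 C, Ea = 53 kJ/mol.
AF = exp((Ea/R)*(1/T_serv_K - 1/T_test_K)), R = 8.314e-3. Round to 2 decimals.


T_test = 373.15 K, T_serv = 312.15 K
Ea/R = 53 / 0.008314 = 6374.79
AF = exp(6374.79 * (1/312.15 - 1/373.15))
= 28.18

28.18


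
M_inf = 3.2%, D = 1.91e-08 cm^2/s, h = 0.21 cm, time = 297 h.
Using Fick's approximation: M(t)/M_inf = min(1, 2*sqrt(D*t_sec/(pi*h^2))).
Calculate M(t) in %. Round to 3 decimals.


t = 1069200 s
ratio = min(1, 2*sqrt(1.91e-08*1069200/(pi*0.0441)))
= 0.767860
M(t) = 3.2 * 0.767860 = 2.457%

2.457


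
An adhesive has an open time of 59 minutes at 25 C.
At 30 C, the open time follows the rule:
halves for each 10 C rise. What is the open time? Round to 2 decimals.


Factor = 2^((30-25)/10) = 1.4142
Open time = 59 / 1.4142 = 41.72 min

41.72


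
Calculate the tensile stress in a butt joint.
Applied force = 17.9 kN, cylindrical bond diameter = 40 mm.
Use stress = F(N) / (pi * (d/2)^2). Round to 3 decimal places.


A = pi * 20.0^2 = 1256.6371 mm^2
sigma = 17900.0 / 1256.6371 = 14.244 MPa

14.244


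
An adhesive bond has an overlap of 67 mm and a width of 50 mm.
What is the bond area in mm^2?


Bond area = overlap * width
= 67 * 50
= 3350 mm^2

3350


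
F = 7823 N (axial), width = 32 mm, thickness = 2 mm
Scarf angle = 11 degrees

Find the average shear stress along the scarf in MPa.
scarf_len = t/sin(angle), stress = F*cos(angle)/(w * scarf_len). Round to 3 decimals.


scarf_len = 2/sin(11 deg) = 10.4817
cos(11 deg) = 0.981627
stress = 7823*0.981627/(32*10.4817) = 22.895 MPa

22.895


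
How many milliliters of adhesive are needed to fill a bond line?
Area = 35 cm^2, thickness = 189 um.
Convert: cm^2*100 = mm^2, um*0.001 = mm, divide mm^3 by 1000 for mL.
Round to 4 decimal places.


= (35 * 100) * (189 * 0.001) / 1000
= 0.6615 mL

0.6615


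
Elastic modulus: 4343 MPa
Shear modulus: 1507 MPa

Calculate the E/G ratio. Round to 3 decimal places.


E / G = 4343 / 1507 = 2.882

2.882


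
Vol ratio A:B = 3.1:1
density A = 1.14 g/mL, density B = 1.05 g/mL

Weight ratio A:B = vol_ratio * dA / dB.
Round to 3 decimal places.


Weight ratio = 3.1 * 1.14 / 1.05
= 3.366

3.366


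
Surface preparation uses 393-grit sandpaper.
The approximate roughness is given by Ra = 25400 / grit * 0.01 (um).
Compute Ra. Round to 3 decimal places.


Ra = 25400 / 393 * 0.01
= 254 / 393
= 0.646 um

0.646


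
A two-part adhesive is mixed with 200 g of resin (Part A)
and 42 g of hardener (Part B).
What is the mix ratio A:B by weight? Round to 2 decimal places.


Mix ratio = mass_A / mass_B
= 200 / 42
= 4.76

4.76


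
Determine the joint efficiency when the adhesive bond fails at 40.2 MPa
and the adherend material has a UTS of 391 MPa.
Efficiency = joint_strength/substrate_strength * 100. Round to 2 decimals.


Joint efficiency = 40.2 / 391 * 100
= 10.28%

10.28


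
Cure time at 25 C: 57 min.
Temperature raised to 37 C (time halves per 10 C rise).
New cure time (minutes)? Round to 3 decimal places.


Acceleration factor = 2^(12/10) = 2.2974
New time = 57 / 2.2974 = 24.811 min

24.811


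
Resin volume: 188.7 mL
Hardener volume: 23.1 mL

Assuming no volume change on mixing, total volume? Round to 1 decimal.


V_total = 188.7 + 23.1 = 211.8 mL

211.8
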